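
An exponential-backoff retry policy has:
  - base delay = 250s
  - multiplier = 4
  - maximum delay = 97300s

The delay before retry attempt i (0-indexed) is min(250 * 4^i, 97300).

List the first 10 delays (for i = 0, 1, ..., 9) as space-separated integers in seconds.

Computing each delay:
  i=0: min(250*4^0, 97300) = 250
  i=1: min(250*4^1, 97300) = 1000
  i=2: min(250*4^2, 97300) = 4000
  i=3: min(250*4^3, 97300) = 16000
  i=4: min(250*4^4, 97300) = 64000
  i=5: min(250*4^5, 97300) = 97300
  i=6: min(250*4^6, 97300) = 97300
  i=7: min(250*4^7, 97300) = 97300
  i=8: min(250*4^8, 97300) = 97300
  i=9: min(250*4^9, 97300) = 97300

Answer: 250 1000 4000 16000 64000 97300 97300 97300 97300 97300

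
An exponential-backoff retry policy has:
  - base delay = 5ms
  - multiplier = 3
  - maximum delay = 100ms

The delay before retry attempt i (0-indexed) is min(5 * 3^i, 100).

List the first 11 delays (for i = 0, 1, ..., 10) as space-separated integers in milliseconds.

Answer: 5 15 45 100 100 100 100 100 100 100 100

Derivation:
Computing each delay:
  i=0: min(5*3^0, 100) = 5
  i=1: min(5*3^1, 100) = 15
  i=2: min(5*3^2, 100) = 45
  i=3: min(5*3^3, 100) = 100
  i=4: min(5*3^4, 100) = 100
  i=5: min(5*3^5, 100) = 100
  i=6: min(5*3^6, 100) = 100
  i=7: min(5*3^7, 100) = 100
  i=8: min(5*3^8, 100) = 100
  i=9: min(5*3^9, 100) = 100
  i=10: min(5*3^10, 100) = 100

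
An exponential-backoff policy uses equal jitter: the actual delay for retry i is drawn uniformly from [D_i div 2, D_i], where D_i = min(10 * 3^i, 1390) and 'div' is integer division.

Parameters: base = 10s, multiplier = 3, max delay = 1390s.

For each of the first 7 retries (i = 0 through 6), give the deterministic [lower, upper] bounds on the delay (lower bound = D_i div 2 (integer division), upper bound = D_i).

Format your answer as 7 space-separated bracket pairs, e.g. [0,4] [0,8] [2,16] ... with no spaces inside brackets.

Answer: [5,10] [15,30] [45,90] [135,270] [405,810] [695,1390] [695,1390]

Derivation:
Computing bounds per retry:
  i=0: D_i=min(10*3^0,1390)=10, bounds=[5,10]
  i=1: D_i=min(10*3^1,1390)=30, bounds=[15,30]
  i=2: D_i=min(10*3^2,1390)=90, bounds=[45,90]
  i=3: D_i=min(10*3^3,1390)=270, bounds=[135,270]
  i=4: D_i=min(10*3^4,1390)=810, bounds=[405,810]
  i=5: D_i=min(10*3^5,1390)=1390, bounds=[695,1390]
  i=6: D_i=min(10*3^6,1390)=1390, bounds=[695,1390]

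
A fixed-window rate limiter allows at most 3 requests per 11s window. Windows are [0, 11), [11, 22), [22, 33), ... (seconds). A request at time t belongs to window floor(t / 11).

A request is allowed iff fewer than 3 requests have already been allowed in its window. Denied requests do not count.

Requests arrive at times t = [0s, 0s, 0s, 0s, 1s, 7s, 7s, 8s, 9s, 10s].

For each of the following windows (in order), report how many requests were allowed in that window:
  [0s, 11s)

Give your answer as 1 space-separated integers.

Processing requests:
  req#1 t=0s (window 0): ALLOW
  req#2 t=0s (window 0): ALLOW
  req#3 t=0s (window 0): ALLOW
  req#4 t=0s (window 0): DENY
  req#5 t=1s (window 0): DENY
  req#6 t=7s (window 0): DENY
  req#7 t=7s (window 0): DENY
  req#8 t=8s (window 0): DENY
  req#9 t=9s (window 0): DENY
  req#10 t=10s (window 0): DENY

Allowed counts by window: 3

Answer: 3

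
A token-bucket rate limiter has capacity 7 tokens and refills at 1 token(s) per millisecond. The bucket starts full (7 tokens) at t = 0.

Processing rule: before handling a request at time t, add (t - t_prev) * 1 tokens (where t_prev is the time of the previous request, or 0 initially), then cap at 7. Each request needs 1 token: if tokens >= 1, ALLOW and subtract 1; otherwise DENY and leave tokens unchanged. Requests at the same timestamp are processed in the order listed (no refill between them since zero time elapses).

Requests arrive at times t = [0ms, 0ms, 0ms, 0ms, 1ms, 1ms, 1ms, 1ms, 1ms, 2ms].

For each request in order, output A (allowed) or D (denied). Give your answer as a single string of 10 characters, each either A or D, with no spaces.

Answer: AAAAAAAADA

Derivation:
Simulating step by step:
  req#1 t=0ms: ALLOW
  req#2 t=0ms: ALLOW
  req#3 t=0ms: ALLOW
  req#4 t=0ms: ALLOW
  req#5 t=1ms: ALLOW
  req#6 t=1ms: ALLOW
  req#7 t=1ms: ALLOW
  req#8 t=1ms: ALLOW
  req#9 t=1ms: DENY
  req#10 t=2ms: ALLOW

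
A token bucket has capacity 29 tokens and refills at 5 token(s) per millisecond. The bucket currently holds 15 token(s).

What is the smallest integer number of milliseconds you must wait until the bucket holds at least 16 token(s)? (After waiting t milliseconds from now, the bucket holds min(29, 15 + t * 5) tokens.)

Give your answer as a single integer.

Need 15 + t * 5 >= 16, so t >= 1/5.
Smallest integer t = ceil(1/5) = 1.

Answer: 1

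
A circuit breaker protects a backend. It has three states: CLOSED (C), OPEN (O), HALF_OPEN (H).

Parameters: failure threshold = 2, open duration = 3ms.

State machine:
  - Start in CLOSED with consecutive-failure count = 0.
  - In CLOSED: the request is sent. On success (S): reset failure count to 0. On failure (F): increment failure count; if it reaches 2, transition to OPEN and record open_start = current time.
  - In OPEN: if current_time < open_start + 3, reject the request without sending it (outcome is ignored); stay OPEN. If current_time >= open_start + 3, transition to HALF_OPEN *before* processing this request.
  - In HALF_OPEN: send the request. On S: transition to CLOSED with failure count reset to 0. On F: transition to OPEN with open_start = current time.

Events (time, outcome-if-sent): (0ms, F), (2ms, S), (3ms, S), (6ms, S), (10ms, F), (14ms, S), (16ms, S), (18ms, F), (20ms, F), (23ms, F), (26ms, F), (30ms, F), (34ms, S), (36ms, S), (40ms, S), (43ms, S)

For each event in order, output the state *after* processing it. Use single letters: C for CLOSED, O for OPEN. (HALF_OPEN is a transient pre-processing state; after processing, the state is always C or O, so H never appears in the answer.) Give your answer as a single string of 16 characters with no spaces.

State after each event:
  event#1 t=0ms outcome=F: state=CLOSED
  event#2 t=2ms outcome=S: state=CLOSED
  event#3 t=3ms outcome=S: state=CLOSED
  event#4 t=6ms outcome=S: state=CLOSED
  event#5 t=10ms outcome=F: state=CLOSED
  event#6 t=14ms outcome=S: state=CLOSED
  event#7 t=16ms outcome=S: state=CLOSED
  event#8 t=18ms outcome=F: state=CLOSED
  event#9 t=20ms outcome=F: state=OPEN
  event#10 t=23ms outcome=F: state=OPEN
  event#11 t=26ms outcome=F: state=OPEN
  event#12 t=30ms outcome=F: state=OPEN
  event#13 t=34ms outcome=S: state=CLOSED
  event#14 t=36ms outcome=S: state=CLOSED
  event#15 t=40ms outcome=S: state=CLOSED
  event#16 t=43ms outcome=S: state=CLOSED

Answer: CCCCCCCCOOOOCCCC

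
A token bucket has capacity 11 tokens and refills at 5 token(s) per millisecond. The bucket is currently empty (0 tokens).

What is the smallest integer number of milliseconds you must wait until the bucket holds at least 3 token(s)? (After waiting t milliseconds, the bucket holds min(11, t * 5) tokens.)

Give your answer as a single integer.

Answer: 1

Derivation:
Need t * 5 >= 3, so t >= 3/5.
Smallest integer t = ceil(3/5) = 1.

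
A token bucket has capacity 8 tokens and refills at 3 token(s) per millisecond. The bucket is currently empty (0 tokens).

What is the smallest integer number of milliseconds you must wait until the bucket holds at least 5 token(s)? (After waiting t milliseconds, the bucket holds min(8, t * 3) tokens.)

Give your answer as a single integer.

Answer: 2

Derivation:
Need t * 3 >= 5, so t >= 5/3.
Smallest integer t = ceil(5/3) = 2.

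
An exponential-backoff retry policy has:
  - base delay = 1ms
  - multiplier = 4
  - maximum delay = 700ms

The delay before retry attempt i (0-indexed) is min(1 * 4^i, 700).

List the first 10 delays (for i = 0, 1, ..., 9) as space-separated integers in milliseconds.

Computing each delay:
  i=0: min(1*4^0, 700) = 1
  i=1: min(1*4^1, 700) = 4
  i=2: min(1*4^2, 700) = 16
  i=3: min(1*4^3, 700) = 64
  i=4: min(1*4^4, 700) = 256
  i=5: min(1*4^5, 700) = 700
  i=6: min(1*4^6, 700) = 700
  i=7: min(1*4^7, 700) = 700
  i=8: min(1*4^8, 700) = 700
  i=9: min(1*4^9, 700) = 700

Answer: 1 4 16 64 256 700 700 700 700 700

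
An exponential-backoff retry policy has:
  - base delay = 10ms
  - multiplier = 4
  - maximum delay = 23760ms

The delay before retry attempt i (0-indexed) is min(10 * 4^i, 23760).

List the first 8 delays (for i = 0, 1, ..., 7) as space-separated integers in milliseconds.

Computing each delay:
  i=0: min(10*4^0, 23760) = 10
  i=1: min(10*4^1, 23760) = 40
  i=2: min(10*4^2, 23760) = 160
  i=3: min(10*4^3, 23760) = 640
  i=4: min(10*4^4, 23760) = 2560
  i=5: min(10*4^5, 23760) = 10240
  i=6: min(10*4^6, 23760) = 23760
  i=7: min(10*4^7, 23760) = 23760

Answer: 10 40 160 640 2560 10240 23760 23760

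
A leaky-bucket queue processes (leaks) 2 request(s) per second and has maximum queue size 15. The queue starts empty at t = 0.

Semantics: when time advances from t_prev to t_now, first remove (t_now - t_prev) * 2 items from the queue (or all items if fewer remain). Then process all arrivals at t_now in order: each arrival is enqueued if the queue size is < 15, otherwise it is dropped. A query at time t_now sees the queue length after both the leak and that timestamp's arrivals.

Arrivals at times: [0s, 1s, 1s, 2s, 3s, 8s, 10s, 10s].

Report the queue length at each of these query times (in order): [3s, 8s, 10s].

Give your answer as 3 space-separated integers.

Answer: 1 1 2

Derivation:
Queue lengths at query times:
  query t=3s: backlog = 1
  query t=8s: backlog = 1
  query t=10s: backlog = 2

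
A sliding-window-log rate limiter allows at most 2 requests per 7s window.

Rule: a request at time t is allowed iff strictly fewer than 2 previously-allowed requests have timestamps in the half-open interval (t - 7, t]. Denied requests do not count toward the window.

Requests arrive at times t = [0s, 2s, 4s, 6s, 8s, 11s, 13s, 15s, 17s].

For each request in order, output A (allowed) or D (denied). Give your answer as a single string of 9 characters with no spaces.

Tracking allowed requests in the window:
  req#1 t=0s: ALLOW
  req#2 t=2s: ALLOW
  req#3 t=4s: DENY
  req#4 t=6s: DENY
  req#5 t=8s: ALLOW
  req#6 t=11s: ALLOW
  req#7 t=13s: DENY
  req#8 t=15s: ALLOW
  req#9 t=17s: DENY

Answer: AADDAADAD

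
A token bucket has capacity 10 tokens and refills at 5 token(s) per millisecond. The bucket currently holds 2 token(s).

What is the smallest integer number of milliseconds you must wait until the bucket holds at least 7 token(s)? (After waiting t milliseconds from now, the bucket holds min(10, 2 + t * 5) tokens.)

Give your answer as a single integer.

Answer: 1

Derivation:
Need 2 + t * 5 >= 7, so t >= 5/5.
Smallest integer t = ceil(5/5) = 1.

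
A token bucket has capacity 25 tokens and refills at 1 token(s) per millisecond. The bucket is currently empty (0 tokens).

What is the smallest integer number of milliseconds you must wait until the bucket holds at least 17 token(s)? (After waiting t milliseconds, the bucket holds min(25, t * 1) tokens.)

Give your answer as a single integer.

Answer: 17

Derivation:
Need t * 1 >= 17, so t >= 17/1.
Smallest integer t = ceil(17/1) = 17.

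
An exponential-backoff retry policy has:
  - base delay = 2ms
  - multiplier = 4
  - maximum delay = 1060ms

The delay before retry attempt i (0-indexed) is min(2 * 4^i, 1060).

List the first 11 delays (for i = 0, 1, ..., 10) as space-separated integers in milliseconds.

Answer: 2 8 32 128 512 1060 1060 1060 1060 1060 1060

Derivation:
Computing each delay:
  i=0: min(2*4^0, 1060) = 2
  i=1: min(2*4^1, 1060) = 8
  i=2: min(2*4^2, 1060) = 32
  i=3: min(2*4^3, 1060) = 128
  i=4: min(2*4^4, 1060) = 512
  i=5: min(2*4^5, 1060) = 1060
  i=6: min(2*4^6, 1060) = 1060
  i=7: min(2*4^7, 1060) = 1060
  i=8: min(2*4^8, 1060) = 1060
  i=9: min(2*4^9, 1060) = 1060
  i=10: min(2*4^10, 1060) = 1060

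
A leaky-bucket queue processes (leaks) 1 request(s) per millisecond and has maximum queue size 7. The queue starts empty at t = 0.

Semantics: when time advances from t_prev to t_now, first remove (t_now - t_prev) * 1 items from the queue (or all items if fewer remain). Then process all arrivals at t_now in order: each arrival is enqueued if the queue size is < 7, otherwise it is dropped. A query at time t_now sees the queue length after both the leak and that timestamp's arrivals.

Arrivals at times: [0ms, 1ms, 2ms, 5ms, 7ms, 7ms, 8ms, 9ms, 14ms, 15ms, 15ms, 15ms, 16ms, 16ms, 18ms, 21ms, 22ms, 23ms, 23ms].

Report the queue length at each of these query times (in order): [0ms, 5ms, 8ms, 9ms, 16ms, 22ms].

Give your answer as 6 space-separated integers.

Queue lengths at query times:
  query t=0ms: backlog = 1
  query t=5ms: backlog = 1
  query t=8ms: backlog = 2
  query t=9ms: backlog = 2
  query t=16ms: backlog = 4
  query t=22ms: backlog = 1

Answer: 1 1 2 2 4 1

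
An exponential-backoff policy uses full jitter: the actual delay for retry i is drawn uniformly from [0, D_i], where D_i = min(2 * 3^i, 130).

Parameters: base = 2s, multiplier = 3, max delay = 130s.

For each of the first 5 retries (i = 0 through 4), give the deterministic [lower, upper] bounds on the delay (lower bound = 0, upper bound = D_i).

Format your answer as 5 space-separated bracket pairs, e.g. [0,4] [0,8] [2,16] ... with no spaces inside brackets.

Computing bounds per retry:
  i=0: D_i=min(2*3^0,130)=2, bounds=[0,2]
  i=1: D_i=min(2*3^1,130)=6, bounds=[0,6]
  i=2: D_i=min(2*3^2,130)=18, bounds=[0,18]
  i=3: D_i=min(2*3^3,130)=54, bounds=[0,54]
  i=4: D_i=min(2*3^4,130)=130, bounds=[0,130]

Answer: [0,2] [0,6] [0,18] [0,54] [0,130]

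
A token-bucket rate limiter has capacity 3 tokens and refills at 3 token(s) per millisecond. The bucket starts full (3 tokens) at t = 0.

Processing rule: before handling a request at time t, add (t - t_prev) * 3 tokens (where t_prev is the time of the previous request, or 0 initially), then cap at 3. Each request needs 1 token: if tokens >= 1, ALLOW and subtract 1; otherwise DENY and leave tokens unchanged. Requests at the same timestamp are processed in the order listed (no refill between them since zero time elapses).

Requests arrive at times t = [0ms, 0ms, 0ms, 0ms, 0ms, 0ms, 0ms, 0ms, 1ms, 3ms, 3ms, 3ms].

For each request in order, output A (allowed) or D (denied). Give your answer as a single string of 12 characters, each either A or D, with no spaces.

Answer: AAADDDDDAAAA

Derivation:
Simulating step by step:
  req#1 t=0ms: ALLOW
  req#2 t=0ms: ALLOW
  req#3 t=0ms: ALLOW
  req#4 t=0ms: DENY
  req#5 t=0ms: DENY
  req#6 t=0ms: DENY
  req#7 t=0ms: DENY
  req#8 t=0ms: DENY
  req#9 t=1ms: ALLOW
  req#10 t=3ms: ALLOW
  req#11 t=3ms: ALLOW
  req#12 t=3ms: ALLOW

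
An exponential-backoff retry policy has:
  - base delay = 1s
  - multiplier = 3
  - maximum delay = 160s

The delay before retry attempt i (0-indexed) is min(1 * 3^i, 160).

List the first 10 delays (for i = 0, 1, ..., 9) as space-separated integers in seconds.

Answer: 1 3 9 27 81 160 160 160 160 160

Derivation:
Computing each delay:
  i=0: min(1*3^0, 160) = 1
  i=1: min(1*3^1, 160) = 3
  i=2: min(1*3^2, 160) = 9
  i=3: min(1*3^3, 160) = 27
  i=4: min(1*3^4, 160) = 81
  i=5: min(1*3^5, 160) = 160
  i=6: min(1*3^6, 160) = 160
  i=7: min(1*3^7, 160) = 160
  i=8: min(1*3^8, 160) = 160
  i=9: min(1*3^9, 160) = 160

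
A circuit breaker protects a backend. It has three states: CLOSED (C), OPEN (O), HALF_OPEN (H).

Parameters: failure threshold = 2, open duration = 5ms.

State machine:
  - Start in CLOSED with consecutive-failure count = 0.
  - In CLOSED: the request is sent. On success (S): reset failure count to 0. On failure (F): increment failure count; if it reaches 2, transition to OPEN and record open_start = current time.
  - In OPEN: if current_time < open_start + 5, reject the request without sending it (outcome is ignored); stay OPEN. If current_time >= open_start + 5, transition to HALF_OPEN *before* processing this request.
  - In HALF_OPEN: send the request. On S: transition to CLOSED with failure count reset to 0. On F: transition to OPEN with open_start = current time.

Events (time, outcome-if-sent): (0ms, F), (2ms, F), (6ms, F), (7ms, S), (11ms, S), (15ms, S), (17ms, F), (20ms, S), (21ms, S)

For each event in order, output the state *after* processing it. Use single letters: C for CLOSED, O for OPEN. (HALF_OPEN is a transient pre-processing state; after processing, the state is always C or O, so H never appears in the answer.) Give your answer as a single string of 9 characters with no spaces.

State after each event:
  event#1 t=0ms outcome=F: state=CLOSED
  event#2 t=2ms outcome=F: state=OPEN
  event#3 t=6ms outcome=F: state=OPEN
  event#4 t=7ms outcome=S: state=CLOSED
  event#5 t=11ms outcome=S: state=CLOSED
  event#6 t=15ms outcome=S: state=CLOSED
  event#7 t=17ms outcome=F: state=CLOSED
  event#8 t=20ms outcome=S: state=CLOSED
  event#9 t=21ms outcome=S: state=CLOSED

Answer: COOCCCCCC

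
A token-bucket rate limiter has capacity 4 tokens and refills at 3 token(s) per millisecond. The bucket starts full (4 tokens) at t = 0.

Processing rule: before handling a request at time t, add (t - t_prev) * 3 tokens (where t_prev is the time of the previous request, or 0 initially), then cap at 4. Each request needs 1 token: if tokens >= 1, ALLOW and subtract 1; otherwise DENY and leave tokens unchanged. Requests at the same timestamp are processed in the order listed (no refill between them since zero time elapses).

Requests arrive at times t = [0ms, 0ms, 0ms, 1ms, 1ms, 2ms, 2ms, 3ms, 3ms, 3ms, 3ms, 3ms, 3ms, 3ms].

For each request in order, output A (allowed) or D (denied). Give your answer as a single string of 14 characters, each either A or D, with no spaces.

Simulating step by step:
  req#1 t=0ms: ALLOW
  req#2 t=0ms: ALLOW
  req#3 t=0ms: ALLOW
  req#4 t=1ms: ALLOW
  req#5 t=1ms: ALLOW
  req#6 t=2ms: ALLOW
  req#7 t=2ms: ALLOW
  req#8 t=3ms: ALLOW
  req#9 t=3ms: ALLOW
  req#10 t=3ms: ALLOW
  req#11 t=3ms: ALLOW
  req#12 t=3ms: DENY
  req#13 t=3ms: DENY
  req#14 t=3ms: DENY

Answer: AAAAAAAAAAADDD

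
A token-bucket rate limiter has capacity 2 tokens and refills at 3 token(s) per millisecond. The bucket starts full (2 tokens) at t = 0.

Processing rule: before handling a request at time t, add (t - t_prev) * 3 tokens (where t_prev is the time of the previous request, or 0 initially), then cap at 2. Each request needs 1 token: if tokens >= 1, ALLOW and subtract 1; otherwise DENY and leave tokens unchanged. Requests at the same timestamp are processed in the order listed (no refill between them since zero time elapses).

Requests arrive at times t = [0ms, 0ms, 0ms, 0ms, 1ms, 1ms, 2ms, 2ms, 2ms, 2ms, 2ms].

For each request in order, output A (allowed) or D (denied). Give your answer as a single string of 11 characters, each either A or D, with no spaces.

Simulating step by step:
  req#1 t=0ms: ALLOW
  req#2 t=0ms: ALLOW
  req#3 t=0ms: DENY
  req#4 t=0ms: DENY
  req#5 t=1ms: ALLOW
  req#6 t=1ms: ALLOW
  req#7 t=2ms: ALLOW
  req#8 t=2ms: ALLOW
  req#9 t=2ms: DENY
  req#10 t=2ms: DENY
  req#11 t=2ms: DENY

Answer: AADDAAAADDD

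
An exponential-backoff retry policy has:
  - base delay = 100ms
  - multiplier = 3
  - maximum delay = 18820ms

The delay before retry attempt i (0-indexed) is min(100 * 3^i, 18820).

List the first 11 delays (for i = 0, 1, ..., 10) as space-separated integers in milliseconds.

Computing each delay:
  i=0: min(100*3^0, 18820) = 100
  i=1: min(100*3^1, 18820) = 300
  i=2: min(100*3^2, 18820) = 900
  i=3: min(100*3^3, 18820) = 2700
  i=4: min(100*3^4, 18820) = 8100
  i=5: min(100*3^5, 18820) = 18820
  i=6: min(100*3^6, 18820) = 18820
  i=7: min(100*3^7, 18820) = 18820
  i=8: min(100*3^8, 18820) = 18820
  i=9: min(100*3^9, 18820) = 18820
  i=10: min(100*3^10, 18820) = 18820

Answer: 100 300 900 2700 8100 18820 18820 18820 18820 18820 18820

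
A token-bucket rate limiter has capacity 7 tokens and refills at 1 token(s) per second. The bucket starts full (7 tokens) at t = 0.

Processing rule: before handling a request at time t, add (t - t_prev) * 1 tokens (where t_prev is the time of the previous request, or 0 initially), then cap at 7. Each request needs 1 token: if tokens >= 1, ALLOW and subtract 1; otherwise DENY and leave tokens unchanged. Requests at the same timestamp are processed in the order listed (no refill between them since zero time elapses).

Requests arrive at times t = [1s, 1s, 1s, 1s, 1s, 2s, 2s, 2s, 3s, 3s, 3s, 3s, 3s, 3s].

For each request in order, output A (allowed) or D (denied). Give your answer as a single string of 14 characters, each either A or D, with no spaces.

Simulating step by step:
  req#1 t=1s: ALLOW
  req#2 t=1s: ALLOW
  req#3 t=1s: ALLOW
  req#4 t=1s: ALLOW
  req#5 t=1s: ALLOW
  req#6 t=2s: ALLOW
  req#7 t=2s: ALLOW
  req#8 t=2s: ALLOW
  req#9 t=3s: ALLOW
  req#10 t=3s: DENY
  req#11 t=3s: DENY
  req#12 t=3s: DENY
  req#13 t=3s: DENY
  req#14 t=3s: DENY

Answer: AAAAAAAAADDDDD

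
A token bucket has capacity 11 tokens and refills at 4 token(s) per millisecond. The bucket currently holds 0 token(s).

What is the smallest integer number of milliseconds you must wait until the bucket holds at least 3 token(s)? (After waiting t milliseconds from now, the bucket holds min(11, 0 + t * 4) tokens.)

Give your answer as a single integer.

Need 0 + t * 4 >= 3, so t >= 3/4.
Smallest integer t = ceil(3/4) = 1.

Answer: 1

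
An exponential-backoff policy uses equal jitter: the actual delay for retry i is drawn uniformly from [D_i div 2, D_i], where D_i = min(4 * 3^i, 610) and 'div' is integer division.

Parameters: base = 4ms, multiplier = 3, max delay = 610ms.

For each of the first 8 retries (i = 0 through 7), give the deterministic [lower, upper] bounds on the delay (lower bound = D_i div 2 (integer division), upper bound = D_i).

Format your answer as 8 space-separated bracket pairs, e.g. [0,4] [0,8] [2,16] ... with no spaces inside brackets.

Answer: [2,4] [6,12] [18,36] [54,108] [162,324] [305,610] [305,610] [305,610]

Derivation:
Computing bounds per retry:
  i=0: D_i=min(4*3^0,610)=4, bounds=[2,4]
  i=1: D_i=min(4*3^1,610)=12, bounds=[6,12]
  i=2: D_i=min(4*3^2,610)=36, bounds=[18,36]
  i=3: D_i=min(4*3^3,610)=108, bounds=[54,108]
  i=4: D_i=min(4*3^4,610)=324, bounds=[162,324]
  i=5: D_i=min(4*3^5,610)=610, bounds=[305,610]
  i=6: D_i=min(4*3^6,610)=610, bounds=[305,610]
  i=7: D_i=min(4*3^7,610)=610, bounds=[305,610]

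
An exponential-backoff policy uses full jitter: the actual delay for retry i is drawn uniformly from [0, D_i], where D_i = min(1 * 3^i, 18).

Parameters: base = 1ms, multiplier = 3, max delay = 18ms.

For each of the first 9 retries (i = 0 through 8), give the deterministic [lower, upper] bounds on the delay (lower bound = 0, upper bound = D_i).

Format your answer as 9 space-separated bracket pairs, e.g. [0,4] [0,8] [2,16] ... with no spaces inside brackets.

Computing bounds per retry:
  i=0: D_i=min(1*3^0,18)=1, bounds=[0,1]
  i=1: D_i=min(1*3^1,18)=3, bounds=[0,3]
  i=2: D_i=min(1*3^2,18)=9, bounds=[0,9]
  i=3: D_i=min(1*3^3,18)=18, bounds=[0,18]
  i=4: D_i=min(1*3^4,18)=18, bounds=[0,18]
  i=5: D_i=min(1*3^5,18)=18, bounds=[0,18]
  i=6: D_i=min(1*3^6,18)=18, bounds=[0,18]
  i=7: D_i=min(1*3^7,18)=18, bounds=[0,18]
  i=8: D_i=min(1*3^8,18)=18, bounds=[0,18]

Answer: [0,1] [0,3] [0,9] [0,18] [0,18] [0,18] [0,18] [0,18] [0,18]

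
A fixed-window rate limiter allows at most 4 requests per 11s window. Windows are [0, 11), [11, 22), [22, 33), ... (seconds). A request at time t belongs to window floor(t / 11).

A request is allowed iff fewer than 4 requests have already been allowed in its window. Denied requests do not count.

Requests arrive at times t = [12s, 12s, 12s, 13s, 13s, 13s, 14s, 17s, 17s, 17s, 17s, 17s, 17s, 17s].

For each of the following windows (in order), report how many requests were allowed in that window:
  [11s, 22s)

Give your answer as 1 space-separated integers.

Answer: 4

Derivation:
Processing requests:
  req#1 t=12s (window 1): ALLOW
  req#2 t=12s (window 1): ALLOW
  req#3 t=12s (window 1): ALLOW
  req#4 t=13s (window 1): ALLOW
  req#5 t=13s (window 1): DENY
  req#6 t=13s (window 1): DENY
  req#7 t=14s (window 1): DENY
  req#8 t=17s (window 1): DENY
  req#9 t=17s (window 1): DENY
  req#10 t=17s (window 1): DENY
  req#11 t=17s (window 1): DENY
  req#12 t=17s (window 1): DENY
  req#13 t=17s (window 1): DENY
  req#14 t=17s (window 1): DENY

Allowed counts by window: 4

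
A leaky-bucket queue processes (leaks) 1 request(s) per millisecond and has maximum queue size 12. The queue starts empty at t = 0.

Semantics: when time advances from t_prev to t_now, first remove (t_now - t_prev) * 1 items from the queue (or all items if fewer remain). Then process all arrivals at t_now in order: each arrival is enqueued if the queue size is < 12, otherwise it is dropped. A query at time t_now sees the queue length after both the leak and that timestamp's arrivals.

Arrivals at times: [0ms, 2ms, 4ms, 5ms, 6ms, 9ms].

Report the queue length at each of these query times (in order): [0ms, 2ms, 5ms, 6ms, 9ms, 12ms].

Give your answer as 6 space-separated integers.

Queue lengths at query times:
  query t=0ms: backlog = 1
  query t=2ms: backlog = 1
  query t=5ms: backlog = 1
  query t=6ms: backlog = 1
  query t=9ms: backlog = 1
  query t=12ms: backlog = 0

Answer: 1 1 1 1 1 0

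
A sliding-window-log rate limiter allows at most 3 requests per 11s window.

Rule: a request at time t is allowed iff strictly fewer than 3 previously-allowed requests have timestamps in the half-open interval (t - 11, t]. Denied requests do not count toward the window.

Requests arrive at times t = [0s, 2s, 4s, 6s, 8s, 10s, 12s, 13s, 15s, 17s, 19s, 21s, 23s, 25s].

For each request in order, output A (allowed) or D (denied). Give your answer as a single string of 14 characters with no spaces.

Answer: AAADDDAAADDDAA

Derivation:
Tracking allowed requests in the window:
  req#1 t=0s: ALLOW
  req#2 t=2s: ALLOW
  req#3 t=4s: ALLOW
  req#4 t=6s: DENY
  req#5 t=8s: DENY
  req#6 t=10s: DENY
  req#7 t=12s: ALLOW
  req#8 t=13s: ALLOW
  req#9 t=15s: ALLOW
  req#10 t=17s: DENY
  req#11 t=19s: DENY
  req#12 t=21s: DENY
  req#13 t=23s: ALLOW
  req#14 t=25s: ALLOW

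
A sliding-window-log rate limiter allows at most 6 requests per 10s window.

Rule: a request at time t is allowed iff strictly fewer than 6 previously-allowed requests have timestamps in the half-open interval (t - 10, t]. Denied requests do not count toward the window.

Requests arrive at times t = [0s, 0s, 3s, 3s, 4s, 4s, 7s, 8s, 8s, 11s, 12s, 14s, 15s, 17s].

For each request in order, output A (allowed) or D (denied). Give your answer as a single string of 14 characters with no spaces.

Answer: AAAAAADDDAAAAA

Derivation:
Tracking allowed requests in the window:
  req#1 t=0s: ALLOW
  req#2 t=0s: ALLOW
  req#3 t=3s: ALLOW
  req#4 t=3s: ALLOW
  req#5 t=4s: ALLOW
  req#6 t=4s: ALLOW
  req#7 t=7s: DENY
  req#8 t=8s: DENY
  req#9 t=8s: DENY
  req#10 t=11s: ALLOW
  req#11 t=12s: ALLOW
  req#12 t=14s: ALLOW
  req#13 t=15s: ALLOW
  req#14 t=17s: ALLOW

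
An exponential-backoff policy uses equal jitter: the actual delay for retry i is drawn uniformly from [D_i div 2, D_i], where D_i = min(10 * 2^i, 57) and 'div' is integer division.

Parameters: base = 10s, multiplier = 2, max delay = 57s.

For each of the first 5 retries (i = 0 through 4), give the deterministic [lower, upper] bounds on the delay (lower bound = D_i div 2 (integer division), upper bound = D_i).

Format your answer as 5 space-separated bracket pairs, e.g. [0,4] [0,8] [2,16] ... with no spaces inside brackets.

Computing bounds per retry:
  i=0: D_i=min(10*2^0,57)=10, bounds=[5,10]
  i=1: D_i=min(10*2^1,57)=20, bounds=[10,20]
  i=2: D_i=min(10*2^2,57)=40, bounds=[20,40]
  i=3: D_i=min(10*2^3,57)=57, bounds=[28,57]
  i=4: D_i=min(10*2^4,57)=57, bounds=[28,57]

Answer: [5,10] [10,20] [20,40] [28,57] [28,57]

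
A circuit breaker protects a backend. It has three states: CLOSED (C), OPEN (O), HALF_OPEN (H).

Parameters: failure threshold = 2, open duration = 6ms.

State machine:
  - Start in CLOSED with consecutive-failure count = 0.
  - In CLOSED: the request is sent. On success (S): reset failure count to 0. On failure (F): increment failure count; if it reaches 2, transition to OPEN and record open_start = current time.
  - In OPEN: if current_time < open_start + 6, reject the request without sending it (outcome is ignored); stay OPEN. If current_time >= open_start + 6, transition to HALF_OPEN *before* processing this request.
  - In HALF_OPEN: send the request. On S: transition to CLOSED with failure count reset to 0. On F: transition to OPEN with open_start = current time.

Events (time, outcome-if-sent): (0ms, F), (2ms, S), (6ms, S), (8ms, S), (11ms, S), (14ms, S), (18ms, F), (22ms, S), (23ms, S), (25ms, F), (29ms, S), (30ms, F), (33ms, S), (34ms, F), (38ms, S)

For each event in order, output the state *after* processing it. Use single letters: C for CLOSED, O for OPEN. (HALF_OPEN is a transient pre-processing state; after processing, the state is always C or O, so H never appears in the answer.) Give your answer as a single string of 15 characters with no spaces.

State after each event:
  event#1 t=0ms outcome=F: state=CLOSED
  event#2 t=2ms outcome=S: state=CLOSED
  event#3 t=6ms outcome=S: state=CLOSED
  event#4 t=8ms outcome=S: state=CLOSED
  event#5 t=11ms outcome=S: state=CLOSED
  event#6 t=14ms outcome=S: state=CLOSED
  event#7 t=18ms outcome=F: state=CLOSED
  event#8 t=22ms outcome=S: state=CLOSED
  event#9 t=23ms outcome=S: state=CLOSED
  event#10 t=25ms outcome=F: state=CLOSED
  event#11 t=29ms outcome=S: state=CLOSED
  event#12 t=30ms outcome=F: state=CLOSED
  event#13 t=33ms outcome=S: state=CLOSED
  event#14 t=34ms outcome=F: state=CLOSED
  event#15 t=38ms outcome=S: state=CLOSED

Answer: CCCCCCCCCCCCCCC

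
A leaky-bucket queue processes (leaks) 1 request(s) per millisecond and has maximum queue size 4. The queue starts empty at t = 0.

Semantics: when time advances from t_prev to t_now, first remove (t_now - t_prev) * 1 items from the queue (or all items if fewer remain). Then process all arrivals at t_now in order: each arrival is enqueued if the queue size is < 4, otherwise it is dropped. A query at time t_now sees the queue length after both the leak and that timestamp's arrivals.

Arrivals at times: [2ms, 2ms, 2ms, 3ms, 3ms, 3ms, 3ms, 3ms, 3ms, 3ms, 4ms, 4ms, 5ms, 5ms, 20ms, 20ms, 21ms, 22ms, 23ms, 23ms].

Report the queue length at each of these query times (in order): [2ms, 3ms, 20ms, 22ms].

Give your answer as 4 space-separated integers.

Queue lengths at query times:
  query t=2ms: backlog = 3
  query t=3ms: backlog = 4
  query t=20ms: backlog = 2
  query t=22ms: backlog = 2

Answer: 3 4 2 2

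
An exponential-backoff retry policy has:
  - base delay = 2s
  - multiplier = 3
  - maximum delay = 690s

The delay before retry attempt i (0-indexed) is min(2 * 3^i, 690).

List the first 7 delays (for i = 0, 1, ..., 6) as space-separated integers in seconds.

Answer: 2 6 18 54 162 486 690

Derivation:
Computing each delay:
  i=0: min(2*3^0, 690) = 2
  i=1: min(2*3^1, 690) = 6
  i=2: min(2*3^2, 690) = 18
  i=3: min(2*3^3, 690) = 54
  i=4: min(2*3^4, 690) = 162
  i=5: min(2*3^5, 690) = 486
  i=6: min(2*3^6, 690) = 690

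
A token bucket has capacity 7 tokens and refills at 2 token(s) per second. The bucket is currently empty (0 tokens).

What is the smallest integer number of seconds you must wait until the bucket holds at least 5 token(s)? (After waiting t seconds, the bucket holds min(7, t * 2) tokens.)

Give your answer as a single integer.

Answer: 3

Derivation:
Need t * 2 >= 5, so t >= 5/2.
Smallest integer t = ceil(5/2) = 3.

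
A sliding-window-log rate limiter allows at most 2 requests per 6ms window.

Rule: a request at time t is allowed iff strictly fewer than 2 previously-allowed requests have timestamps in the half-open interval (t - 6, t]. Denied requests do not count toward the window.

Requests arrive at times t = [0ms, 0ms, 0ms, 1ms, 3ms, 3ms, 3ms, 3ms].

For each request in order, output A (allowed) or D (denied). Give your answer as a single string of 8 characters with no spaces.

Answer: AADDDDDD

Derivation:
Tracking allowed requests in the window:
  req#1 t=0ms: ALLOW
  req#2 t=0ms: ALLOW
  req#3 t=0ms: DENY
  req#4 t=1ms: DENY
  req#5 t=3ms: DENY
  req#6 t=3ms: DENY
  req#7 t=3ms: DENY
  req#8 t=3ms: DENY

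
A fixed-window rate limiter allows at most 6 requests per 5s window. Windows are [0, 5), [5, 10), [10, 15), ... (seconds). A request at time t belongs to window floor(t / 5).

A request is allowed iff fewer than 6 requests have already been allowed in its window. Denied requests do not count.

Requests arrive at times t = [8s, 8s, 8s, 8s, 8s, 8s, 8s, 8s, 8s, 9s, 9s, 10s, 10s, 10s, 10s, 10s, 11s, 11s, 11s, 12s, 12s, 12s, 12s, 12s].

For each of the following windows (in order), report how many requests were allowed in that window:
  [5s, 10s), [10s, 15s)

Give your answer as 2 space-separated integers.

Processing requests:
  req#1 t=8s (window 1): ALLOW
  req#2 t=8s (window 1): ALLOW
  req#3 t=8s (window 1): ALLOW
  req#4 t=8s (window 1): ALLOW
  req#5 t=8s (window 1): ALLOW
  req#6 t=8s (window 1): ALLOW
  req#7 t=8s (window 1): DENY
  req#8 t=8s (window 1): DENY
  req#9 t=8s (window 1): DENY
  req#10 t=9s (window 1): DENY
  req#11 t=9s (window 1): DENY
  req#12 t=10s (window 2): ALLOW
  req#13 t=10s (window 2): ALLOW
  req#14 t=10s (window 2): ALLOW
  req#15 t=10s (window 2): ALLOW
  req#16 t=10s (window 2): ALLOW
  req#17 t=11s (window 2): ALLOW
  req#18 t=11s (window 2): DENY
  req#19 t=11s (window 2): DENY
  req#20 t=12s (window 2): DENY
  req#21 t=12s (window 2): DENY
  req#22 t=12s (window 2): DENY
  req#23 t=12s (window 2): DENY
  req#24 t=12s (window 2): DENY

Allowed counts by window: 6 6

Answer: 6 6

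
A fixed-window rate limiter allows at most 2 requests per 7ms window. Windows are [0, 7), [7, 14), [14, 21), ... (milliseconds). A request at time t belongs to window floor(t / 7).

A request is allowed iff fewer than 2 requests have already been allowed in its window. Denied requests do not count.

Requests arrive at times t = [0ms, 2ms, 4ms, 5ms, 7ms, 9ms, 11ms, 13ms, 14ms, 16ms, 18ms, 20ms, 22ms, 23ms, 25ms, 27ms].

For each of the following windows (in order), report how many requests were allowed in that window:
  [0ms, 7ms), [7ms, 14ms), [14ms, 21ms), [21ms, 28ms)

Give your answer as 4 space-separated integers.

Answer: 2 2 2 2

Derivation:
Processing requests:
  req#1 t=0ms (window 0): ALLOW
  req#2 t=2ms (window 0): ALLOW
  req#3 t=4ms (window 0): DENY
  req#4 t=5ms (window 0): DENY
  req#5 t=7ms (window 1): ALLOW
  req#6 t=9ms (window 1): ALLOW
  req#7 t=11ms (window 1): DENY
  req#8 t=13ms (window 1): DENY
  req#9 t=14ms (window 2): ALLOW
  req#10 t=16ms (window 2): ALLOW
  req#11 t=18ms (window 2): DENY
  req#12 t=20ms (window 2): DENY
  req#13 t=22ms (window 3): ALLOW
  req#14 t=23ms (window 3): ALLOW
  req#15 t=25ms (window 3): DENY
  req#16 t=27ms (window 3): DENY

Allowed counts by window: 2 2 2 2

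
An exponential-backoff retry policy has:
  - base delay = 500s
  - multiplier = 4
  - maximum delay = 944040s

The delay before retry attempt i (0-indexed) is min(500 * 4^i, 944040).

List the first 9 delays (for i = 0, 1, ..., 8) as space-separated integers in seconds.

Answer: 500 2000 8000 32000 128000 512000 944040 944040 944040

Derivation:
Computing each delay:
  i=0: min(500*4^0, 944040) = 500
  i=1: min(500*4^1, 944040) = 2000
  i=2: min(500*4^2, 944040) = 8000
  i=3: min(500*4^3, 944040) = 32000
  i=4: min(500*4^4, 944040) = 128000
  i=5: min(500*4^5, 944040) = 512000
  i=6: min(500*4^6, 944040) = 944040
  i=7: min(500*4^7, 944040) = 944040
  i=8: min(500*4^8, 944040) = 944040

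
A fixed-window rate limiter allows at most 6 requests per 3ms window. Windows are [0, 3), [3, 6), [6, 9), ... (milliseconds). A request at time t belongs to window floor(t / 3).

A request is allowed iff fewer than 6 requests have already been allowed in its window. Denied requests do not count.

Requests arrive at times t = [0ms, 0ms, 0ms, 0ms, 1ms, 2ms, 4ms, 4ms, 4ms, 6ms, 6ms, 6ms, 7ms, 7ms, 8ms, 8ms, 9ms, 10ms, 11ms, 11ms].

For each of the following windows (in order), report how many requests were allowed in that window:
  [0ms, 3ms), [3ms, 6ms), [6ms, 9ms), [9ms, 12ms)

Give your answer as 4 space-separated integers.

Answer: 6 3 6 4

Derivation:
Processing requests:
  req#1 t=0ms (window 0): ALLOW
  req#2 t=0ms (window 0): ALLOW
  req#3 t=0ms (window 0): ALLOW
  req#4 t=0ms (window 0): ALLOW
  req#5 t=1ms (window 0): ALLOW
  req#6 t=2ms (window 0): ALLOW
  req#7 t=4ms (window 1): ALLOW
  req#8 t=4ms (window 1): ALLOW
  req#9 t=4ms (window 1): ALLOW
  req#10 t=6ms (window 2): ALLOW
  req#11 t=6ms (window 2): ALLOW
  req#12 t=6ms (window 2): ALLOW
  req#13 t=7ms (window 2): ALLOW
  req#14 t=7ms (window 2): ALLOW
  req#15 t=8ms (window 2): ALLOW
  req#16 t=8ms (window 2): DENY
  req#17 t=9ms (window 3): ALLOW
  req#18 t=10ms (window 3): ALLOW
  req#19 t=11ms (window 3): ALLOW
  req#20 t=11ms (window 3): ALLOW

Allowed counts by window: 6 3 6 4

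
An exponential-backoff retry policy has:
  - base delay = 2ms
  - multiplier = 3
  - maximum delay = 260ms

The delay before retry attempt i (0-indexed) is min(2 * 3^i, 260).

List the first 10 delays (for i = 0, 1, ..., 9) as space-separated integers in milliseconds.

Answer: 2 6 18 54 162 260 260 260 260 260

Derivation:
Computing each delay:
  i=0: min(2*3^0, 260) = 2
  i=1: min(2*3^1, 260) = 6
  i=2: min(2*3^2, 260) = 18
  i=3: min(2*3^3, 260) = 54
  i=4: min(2*3^4, 260) = 162
  i=5: min(2*3^5, 260) = 260
  i=6: min(2*3^6, 260) = 260
  i=7: min(2*3^7, 260) = 260
  i=8: min(2*3^8, 260) = 260
  i=9: min(2*3^9, 260) = 260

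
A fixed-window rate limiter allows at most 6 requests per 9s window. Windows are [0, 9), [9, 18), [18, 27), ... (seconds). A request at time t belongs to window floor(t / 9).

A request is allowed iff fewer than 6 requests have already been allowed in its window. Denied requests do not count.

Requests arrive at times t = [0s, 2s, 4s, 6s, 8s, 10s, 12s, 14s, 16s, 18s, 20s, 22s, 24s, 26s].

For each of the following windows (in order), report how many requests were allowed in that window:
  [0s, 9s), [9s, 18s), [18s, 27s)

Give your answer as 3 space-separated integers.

Processing requests:
  req#1 t=0s (window 0): ALLOW
  req#2 t=2s (window 0): ALLOW
  req#3 t=4s (window 0): ALLOW
  req#4 t=6s (window 0): ALLOW
  req#5 t=8s (window 0): ALLOW
  req#6 t=10s (window 1): ALLOW
  req#7 t=12s (window 1): ALLOW
  req#8 t=14s (window 1): ALLOW
  req#9 t=16s (window 1): ALLOW
  req#10 t=18s (window 2): ALLOW
  req#11 t=20s (window 2): ALLOW
  req#12 t=22s (window 2): ALLOW
  req#13 t=24s (window 2): ALLOW
  req#14 t=26s (window 2): ALLOW

Allowed counts by window: 5 4 5

Answer: 5 4 5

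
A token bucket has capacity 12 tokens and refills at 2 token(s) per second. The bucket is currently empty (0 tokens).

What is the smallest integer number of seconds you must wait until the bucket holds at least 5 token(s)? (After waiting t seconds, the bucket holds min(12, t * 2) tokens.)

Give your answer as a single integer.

Answer: 3

Derivation:
Need t * 2 >= 5, so t >= 5/2.
Smallest integer t = ceil(5/2) = 3.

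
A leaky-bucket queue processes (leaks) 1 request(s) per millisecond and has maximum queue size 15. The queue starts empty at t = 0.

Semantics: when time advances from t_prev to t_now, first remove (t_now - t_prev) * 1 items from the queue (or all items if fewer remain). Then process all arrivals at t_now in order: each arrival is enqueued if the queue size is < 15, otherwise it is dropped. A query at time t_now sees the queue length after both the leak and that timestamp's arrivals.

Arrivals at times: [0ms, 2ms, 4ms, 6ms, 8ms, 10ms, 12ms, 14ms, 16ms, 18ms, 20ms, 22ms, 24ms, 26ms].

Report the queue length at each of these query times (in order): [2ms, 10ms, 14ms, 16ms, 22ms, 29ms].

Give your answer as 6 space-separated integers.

Answer: 1 1 1 1 1 0

Derivation:
Queue lengths at query times:
  query t=2ms: backlog = 1
  query t=10ms: backlog = 1
  query t=14ms: backlog = 1
  query t=16ms: backlog = 1
  query t=22ms: backlog = 1
  query t=29ms: backlog = 0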